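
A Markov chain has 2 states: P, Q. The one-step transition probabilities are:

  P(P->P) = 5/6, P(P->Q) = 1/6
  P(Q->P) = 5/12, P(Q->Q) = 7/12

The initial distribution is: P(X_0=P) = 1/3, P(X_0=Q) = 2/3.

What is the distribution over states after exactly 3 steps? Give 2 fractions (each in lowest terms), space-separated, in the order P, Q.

Answer: 445/648 203/648

Derivation:
Propagating the distribution step by step (d_{t+1} = d_t * P):
d_0 = (P=1/3, Q=2/3)
  d_1[P] = 1/3*5/6 + 2/3*5/12 = 5/9
  d_1[Q] = 1/3*1/6 + 2/3*7/12 = 4/9
d_1 = (P=5/9, Q=4/9)
  d_2[P] = 5/9*5/6 + 4/9*5/12 = 35/54
  d_2[Q] = 5/9*1/6 + 4/9*7/12 = 19/54
d_2 = (P=35/54, Q=19/54)
  d_3[P] = 35/54*5/6 + 19/54*5/12 = 445/648
  d_3[Q] = 35/54*1/6 + 19/54*7/12 = 203/648
d_3 = (P=445/648, Q=203/648)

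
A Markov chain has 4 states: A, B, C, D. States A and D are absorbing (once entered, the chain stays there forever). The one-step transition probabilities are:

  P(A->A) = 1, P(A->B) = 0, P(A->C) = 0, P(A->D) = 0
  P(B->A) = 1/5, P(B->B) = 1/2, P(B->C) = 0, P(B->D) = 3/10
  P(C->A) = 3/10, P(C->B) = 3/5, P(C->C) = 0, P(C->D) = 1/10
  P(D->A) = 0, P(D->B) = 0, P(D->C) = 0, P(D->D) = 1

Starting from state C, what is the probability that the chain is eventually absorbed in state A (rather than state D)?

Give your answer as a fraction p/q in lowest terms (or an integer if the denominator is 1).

Let a_i = P(absorbed in A | start in state i).
Boundary conditions: a_A = 1, a_D = 0.
For each transient state i, a_i = sum_j P(i->j) * a_j:
  a_B = 1/5*a_A + 1/2*a_B + 0*a_C + 3/10*a_D
  a_C = 3/10*a_A + 3/5*a_B + 0*a_C + 1/10*a_D

Substituting a_A = 1 and a_D = 0, rearrange to (I - Q) a = r where r[i] = P(i -> A):
  [1/2, 0] . (a_B, a_C) = 1/5
  [-3/5, 1] . (a_B, a_C) = 3/10

Solving yields:
  a_B = 2/5
  a_C = 27/50

Starting state is C, so the absorption probability is a_C = 27/50.

Answer: 27/50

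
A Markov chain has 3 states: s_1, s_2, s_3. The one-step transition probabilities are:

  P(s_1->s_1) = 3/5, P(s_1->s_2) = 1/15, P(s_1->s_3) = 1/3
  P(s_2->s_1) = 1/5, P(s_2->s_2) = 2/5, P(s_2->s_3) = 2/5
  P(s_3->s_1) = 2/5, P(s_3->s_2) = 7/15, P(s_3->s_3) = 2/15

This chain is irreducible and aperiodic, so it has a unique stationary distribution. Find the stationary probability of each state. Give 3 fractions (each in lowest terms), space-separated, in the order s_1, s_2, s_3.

Answer: 25/58 8/29 17/58

Derivation:
The stationary distribution satisfies pi = pi * P, i.e.:
  pi_s_1 = 3/5*pi_s_1 + 1/5*pi_s_2 + 2/5*pi_s_3
  pi_s_2 = 1/15*pi_s_1 + 2/5*pi_s_2 + 7/15*pi_s_3
  pi_s_3 = 1/3*pi_s_1 + 2/5*pi_s_2 + 2/15*pi_s_3
with normalization: pi_s_1 + pi_s_2 + pi_s_3 = 1.

Using the first 2 balance equations plus normalization, the linear system A*pi = b is:
  [-2/5, 1/5, 2/5] . pi = 0
  [1/15, -3/5, 7/15] . pi = 0
  [1, 1, 1] . pi = 1

Solving yields:
  pi_s_1 = 25/58
  pi_s_2 = 8/29
  pi_s_3 = 17/58

Verification (pi * P):
  25/58*3/5 + 8/29*1/5 + 17/58*2/5 = 25/58 = pi_s_1  (ok)
  25/58*1/15 + 8/29*2/5 + 17/58*7/15 = 8/29 = pi_s_2  (ok)
  25/58*1/3 + 8/29*2/5 + 17/58*2/15 = 17/58 = pi_s_3  (ok)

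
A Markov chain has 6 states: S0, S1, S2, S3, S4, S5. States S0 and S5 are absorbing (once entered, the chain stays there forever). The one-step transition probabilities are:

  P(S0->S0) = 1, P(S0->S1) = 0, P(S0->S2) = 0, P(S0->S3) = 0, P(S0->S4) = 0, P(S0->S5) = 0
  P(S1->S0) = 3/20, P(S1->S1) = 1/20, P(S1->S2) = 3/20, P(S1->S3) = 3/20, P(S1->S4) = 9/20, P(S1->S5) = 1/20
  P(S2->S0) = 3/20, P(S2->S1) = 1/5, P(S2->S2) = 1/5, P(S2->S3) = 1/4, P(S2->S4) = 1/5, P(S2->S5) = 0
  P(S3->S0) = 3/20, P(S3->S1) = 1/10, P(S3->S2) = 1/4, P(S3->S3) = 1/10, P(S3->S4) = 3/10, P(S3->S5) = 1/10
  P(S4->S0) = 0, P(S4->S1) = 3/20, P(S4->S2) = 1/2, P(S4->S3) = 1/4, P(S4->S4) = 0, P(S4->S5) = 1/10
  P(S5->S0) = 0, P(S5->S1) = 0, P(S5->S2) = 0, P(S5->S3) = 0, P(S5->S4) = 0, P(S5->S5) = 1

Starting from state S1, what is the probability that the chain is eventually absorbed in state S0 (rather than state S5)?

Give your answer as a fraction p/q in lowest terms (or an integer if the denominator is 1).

Answer: 9345/14159

Derivation:
Let a_i = P(absorbed in S0 | start in state i).
Boundary conditions: a_S0 = 1, a_S5 = 0.
For each transient state i, a_i = sum_j P(i->j) * a_j:
  a_S1 = 3/20*a_S0 + 1/20*a_S1 + 3/20*a_S2 + 3/20*a_S3 + 9/20*a_S4 + 1/20*a_S5
  a_S2 = 3/20*a_S0 + 1/5*a_S1 + 1/5*a_S2 + 1/4*a_S3 + 1/5*a_S4 + 0*a_S5
  a_S3 = 3/20*a_S0 + 1/10*a_S1 + 1/4*a_S2 + 1/10*a_S3 + 3/10*a_S4 + 1/10*a_S5
  a_S4 = 0*a_S0 + 3/20*a_S1 + 1/2*a_S2 + 1/4*a_S3 + 0*a_S4 + 1/10*a_S5

Substituting a_S0 = 1 and a_S5 = 0, rearrange to (I - Q) a = r where r[i] = P(i -> S0):
  [19/20, -3/20, -3/20, -9/20] . (a_S1, a_S2, a_S3, a_S4) = 3/20
  [-1/5, 4/5, -1/4, -1/5] . (a_S1, a_S2, a_S3, a_S4) = 3/20
  [-1/10, -1/4, 9/10, -3/10] . (a_S1, a_S2, a_S3, a_S4) = 3/20
  [-3/20, -1/2, -1/4, 1] . (a_S1, a_S2, a_S3, a_S4) = 0

Solving yields:
  a_S1 = 9345/14159
  a_S2 = 9987/14159
  a_S3 = 9059/14159
  a_S4 = 8660/14159

Starting state is S1, so the absorption probability is a_S1 = 9345/14159.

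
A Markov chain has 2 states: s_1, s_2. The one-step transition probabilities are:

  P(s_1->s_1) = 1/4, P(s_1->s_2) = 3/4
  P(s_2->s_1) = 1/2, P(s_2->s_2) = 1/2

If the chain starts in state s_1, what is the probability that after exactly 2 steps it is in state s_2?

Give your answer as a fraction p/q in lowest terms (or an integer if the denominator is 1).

Answer: 9/16

Derivation:
Computing P^2 by repeated multiplication:
P^1 =
  s_1: [1/4, 3/4]
  s_2: [1/2, 1/2]
P^2 =
  s_1: [7/16, 9/16]
  s_2: [3/8, 5/8]

(P^2)[s_1 -> s_2] = 9/16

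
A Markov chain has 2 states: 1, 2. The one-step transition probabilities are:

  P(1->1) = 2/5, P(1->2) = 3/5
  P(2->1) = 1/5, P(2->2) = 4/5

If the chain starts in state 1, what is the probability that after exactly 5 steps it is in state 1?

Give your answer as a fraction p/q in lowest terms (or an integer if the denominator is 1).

Computing P^5 by repeated multiplication:
P^1 =
  1: [2/5, 3/5]
  2: [1/5, 4/5]
P^2 =
  1: [7/25, 18/25]
  2: [6/25, 19/25]
P^3 =
  1: [32/125, 93/125]
  2: [31/125, 94/125]
P^4 =
  1: [157/625, 468/625]
  2: [156/625, 469/625]
P^5 =
  1: [782/3125, 2343/3125]
  2: [781/3125, 2344/3125]

(P^5)[1 -> 1] = 782/3125

Answer: 782/3125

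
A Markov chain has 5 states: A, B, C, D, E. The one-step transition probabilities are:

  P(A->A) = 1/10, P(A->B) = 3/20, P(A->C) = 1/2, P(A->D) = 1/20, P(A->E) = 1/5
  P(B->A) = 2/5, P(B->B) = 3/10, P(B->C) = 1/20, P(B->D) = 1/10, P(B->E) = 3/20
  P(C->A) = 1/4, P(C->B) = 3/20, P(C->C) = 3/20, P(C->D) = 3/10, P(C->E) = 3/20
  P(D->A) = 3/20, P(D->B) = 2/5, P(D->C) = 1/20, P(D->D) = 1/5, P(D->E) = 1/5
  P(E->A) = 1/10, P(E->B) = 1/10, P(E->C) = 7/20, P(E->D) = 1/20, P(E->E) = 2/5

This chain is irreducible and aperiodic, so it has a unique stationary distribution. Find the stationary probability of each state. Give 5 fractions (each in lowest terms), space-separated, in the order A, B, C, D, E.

Answer: 9283/45753 9343/45753 3527/15251 6353/45753 10193/45753

Derivation:
The stationary distribution satisfies pi = pi * P, i.e.:
  pi_A = 1/10*pi_A + 2/5*pi_B + 1/4*pi_C + 3/20*pi_D + 1/10*pi_E
  pi_B = 3/20*pi_A + 3/10*pi_B + 3/20*pi_C + 2/5*pi_D + 1/10*pi_E
  pi_C = 1/2*pi_A + 1/20*pi_B + 3/20*pi_C + 1/20*pi_D + 7/20*pi_E
  pi_D = 1/20*pi_A + 1/10*pi_B + 3/10*pi_C + 1/5*pi_D + 1/20*pi_E
  pi_E = 1/5*pi_A + 3/20*pi_B + 3/20*pi_C + 1/5*pi_D + 2/5*pi_E
with normalization: pi_A + pi_B + pi_C + pi_D + pi_E = 1.

Using the first 4 balance equations plus normalization, the linear system A*pi = b is:
  [-9/10, 2/5, 1/4, 3/20, 1/10] . pi = 0
  [3/20, -7/10, 3/20, 2/5, 1/10] . pi = 0
  [1/2, 1/20, -17/20, 1/20, 7/20] . pi = 0
  [1/20, 1/10, 3/10, -4/5, 1/20] . pi = 0
  [1, 1, 1, 1, 1] . pi = 1

Solving yields:
  pi_A = 9283/45753
  pi_B = 9343/45753
  pi_C = 3527/15251
  pi_D = 6353/45753
  pi_E = 10193/45753

Verification (pi * P):
  9283/45753*1/10 + 9343/45753*2/5 + 3527/15251*1/4 + 6353/45753*3/20 + 10193/45753*1/10 = 9283/45753 = pi_A  (ok)
  9283/45753*3/20 + 9343/45753*3/10 + 3527/15251*3/20 + 6353/45753*2/5 + 10193/45753*1/10 = 9343/45753 = pi_B  (ok)
  9283/45753*1/2 + 9343/45753*1/20 + 3527/15251*3/20 + 6353/45753*1/20 + 10193/45753*7/20 = 3527/15251 = pi_C  (ok)
  9283/45753*1/20 + 9343/45753*1/10 + 3527/15251*3/10 + 6353/45753*1/5 + 10193/45753*1/20 = 6353/45753 = pi_D  (ok)
  9283/45753*1/5 + 9343/45753*3/20 + 3527/15251*3/20 + 6353/45753*1/5 + 10193/45753*2/5 = 10193/45753 = pi_E  (ok)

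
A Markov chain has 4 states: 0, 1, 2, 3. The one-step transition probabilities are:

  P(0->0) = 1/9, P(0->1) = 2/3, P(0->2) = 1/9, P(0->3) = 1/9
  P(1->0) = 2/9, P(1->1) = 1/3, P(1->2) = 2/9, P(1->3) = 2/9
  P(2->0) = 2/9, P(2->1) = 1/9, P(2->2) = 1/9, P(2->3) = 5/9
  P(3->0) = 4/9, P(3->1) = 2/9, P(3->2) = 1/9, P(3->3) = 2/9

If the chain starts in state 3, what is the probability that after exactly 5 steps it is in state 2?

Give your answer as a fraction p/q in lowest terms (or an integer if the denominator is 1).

Answer: 8873/59049

Derivation:
Computing P^5 by repeated multiplication:
P^1 =
  0: [1/9, 2/3, 1/9, 1/9]
  1: [2/9, 1/3, 2/9, 2/9]
  2: [2/9, 1/9, 1/9, 5/9]
  3: [4/9, 2/9, 1/9, 2/9]
P^2 =
  0: [19/81, 1/3, 5/27, 20/81]
  1: [20/81, 1/3, 4/27, 22/81]
  2: [26/81, 26/81, 10/81, 19/81]
  3: [2/9, 35/81, 11/81, 17/81]
P^3 =
  0: [61/243, 250/729, 4/27, 188/729]
  1: [62/243, 257/729, 4/27, 178/729]
  2: [58/243, 94/243, 107/729, 166/729]
  3: [178/729, 86/243, 116/729, 59/243]
P^4 =
  0: [1651/6561, 2332/6561, 979/6561, 533/2187]
  1: [1628/6561, 2351/6561, 986/6561, 532/2187]
  2: [1616/6561, 2329/6561, 337/2187, 535/2187]
  3: [1634/6561, 2312/6561, 329/2187, 1628/6561]
P^5 =
  0: [14669/59049, 21079/59049, 8893/59049, 14408/59049]
  1: [14686/59049, 20999/59049, 8912/59049, 14452/59049]
  2: [14716/59049, 6968/19683, 8890/59049, 14539/59049]
  3: [14744/59049, 20983/59049, 8873/59049, 14449/59049]

(P^5)[3 -> 2] = 8873/59049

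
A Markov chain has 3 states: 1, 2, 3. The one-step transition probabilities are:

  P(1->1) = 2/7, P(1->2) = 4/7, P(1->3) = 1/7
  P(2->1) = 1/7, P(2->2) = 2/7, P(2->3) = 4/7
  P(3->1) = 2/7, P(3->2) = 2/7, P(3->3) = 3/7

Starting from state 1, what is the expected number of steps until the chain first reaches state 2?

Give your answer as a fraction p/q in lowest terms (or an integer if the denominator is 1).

Answer: 35/18

Derivation:
Let h_i = expected steps to first reach 2 from state i.
Boundary: h_2 = 0.
First-step equations for the other states:
  h_1 = 1 + 2/7*h_1 + 4/7*h_2 + 1/7*h_3
  h_3 = 1 + 2/7*h_1 + 2/7*h_2 + 3/7*h_3

Substituting h_2 = 0 and rearranging gives the linear system (I - Q) h = 1:
  [5/7, -1/7] . (h_1, h_3) = 1
  [-2/7, 4/7] . (h_1, h_3) = 1

Solving yields:
  h_1 = 35/18
  h_3 = 49/18

Starting state is 1, so the expected hitting time is h_1 = 35/18.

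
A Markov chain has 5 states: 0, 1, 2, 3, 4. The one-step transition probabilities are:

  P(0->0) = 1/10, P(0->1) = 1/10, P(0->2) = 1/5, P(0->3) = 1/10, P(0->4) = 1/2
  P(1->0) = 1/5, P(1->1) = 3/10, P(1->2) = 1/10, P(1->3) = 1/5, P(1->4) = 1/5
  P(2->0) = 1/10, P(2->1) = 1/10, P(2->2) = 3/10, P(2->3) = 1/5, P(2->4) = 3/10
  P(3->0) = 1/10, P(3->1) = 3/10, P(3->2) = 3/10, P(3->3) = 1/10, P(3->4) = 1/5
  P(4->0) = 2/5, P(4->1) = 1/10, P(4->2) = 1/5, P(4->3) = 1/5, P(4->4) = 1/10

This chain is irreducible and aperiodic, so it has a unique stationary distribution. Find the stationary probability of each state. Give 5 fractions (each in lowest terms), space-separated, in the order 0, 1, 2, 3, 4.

The stationary distribution satisfies pi = pi * P, i.e.:
  pi_0 = 1/10*pi_0 + 1/5*pi_1 + 1/10*pi_2 + 1/10*pi_3 + 2/5*pi_4
  pi_1 = 1/10*pi_0 + 3/10*pi_1 + 1/10*pi_2 + 3/10*pi_3 + 1/10*pi_4
  pi_2 = 1/5*pi_0 + 1/10*pi_1 + 3/10*pi_2 + 3/10*pi_3 + 1/5*pi_4
  pi_3 = 1/10*pi_0 + 1/5*pi_1 + 1/5*pi_2 + 1/10*pi_3 + 1/5*pi_4
  pi_4 = 1/2*pi_0 + 1/5*pi_1 + 3/10*pi_2 + 1/5*pi_3 + 1/10*pi_4
with normalization: pi_0 + pi_1 + pi_2 + pi_3 + pi_4 = 1.

Using the first 4 balance equations plus normalization, the linear system A*pi = b is:
  [-9/10, 1/5, 1/10, 1/10, 2/5] . pi = 0
  [1/10, -7/10, 1/10, 3/10, 1/10] . pi = 0
  [1/5, 1/10, -7/10, 3/10, 1/5] . pi = 0
  [1/10, 1/5, 1/5, -9/10, 1/5] . pi = 0
  [1, 1, 1, 1, 1] . pi = 1

Solving yields:
  pi_0 = 215/1114
  pi_1 = 185/1114
  pi_2 = 371/1671
  pi_3 = 183/1114
  pi_4 = 851/3342

Verification (pi * P):
  215/1114*1/10 + 185/1114*1/5 + 371/1671*1/10 + 183/1114*1/10 + 851/3342*2/5 = 215/1114 = pi_0  (ok)
  215/1114*1/10 + 185/1114*3/10 + 371/1671*1/10 + 183/1114*3/10 + 851/3342*1/10 = 185/1114 = pi_1  (ok)
  215/1114*1/5 + 185/1114*1/10 + 371/1671*3/10 + 183/1114*3/10 + 851/3342*1/5 = 371/1671 = pi_2  (ok)
  215/1114*1/10 + 185/1114*1/5 + 371/1671*1/5 + 183/1114*1/10 + 851/3342*1/5 = 183/1114 = pi_3  (ok)
  215/1114*1/2 + 185/1114*1/5 + 371/1671*3/10 + 183/1114*1/5 + 851/3342*1/10 = 851/3342 = pi_4  (ok)

Answer: 215/1114 185/1114 371/1671 183/1114 851/3342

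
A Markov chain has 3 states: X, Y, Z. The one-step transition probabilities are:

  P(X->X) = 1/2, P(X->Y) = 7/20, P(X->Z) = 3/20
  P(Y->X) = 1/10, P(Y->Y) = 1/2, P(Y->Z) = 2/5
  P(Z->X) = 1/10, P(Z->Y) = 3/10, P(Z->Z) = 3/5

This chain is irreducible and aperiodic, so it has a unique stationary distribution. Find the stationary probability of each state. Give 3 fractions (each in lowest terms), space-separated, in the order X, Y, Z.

The stationary distribution satisfies pi = pi * P, i.e.:
  pi_X = 1/2*pi_X + 1/10*pi_Y + 1/10*pi_Z
  pi_Y = 7/20*pi_X + 1/2*pi_Y + 3/10*pi_Z
  pi_Z = 3/20*pi_X + 2/5*pi_Y + 3/5*pi_Z
with normalization: pi_X + pi_Y + pi_Z = 1.

Using the first 2 balance equations plus normalization, the linear system A*pi = b is:
  [-1/2, 1/10, 1/10] . pi = 0
  [7/20, -1/2, 3/10] . pi = 0
  [1, 1, 1] . pi = 1

Solving yields:
  pi_X = 1/6
  pi_Y = 37/96
  pi_Z = 43/96

Verification (pi * P):
  1/6*1/2 + 37/96*1/10 + 43/96*1/10 = 1/6 = pi_X  (ok)
  1/6*7/20 + 37/96*1/2 + 43/96*3/10 = 37/96 = pi_Y  (ok)
  1/6*3/20 + 37/96*2/5 + 43/96*3/5 = 43/96 = pi_Z  (ok)

Answer: 1/6 37/96 43/96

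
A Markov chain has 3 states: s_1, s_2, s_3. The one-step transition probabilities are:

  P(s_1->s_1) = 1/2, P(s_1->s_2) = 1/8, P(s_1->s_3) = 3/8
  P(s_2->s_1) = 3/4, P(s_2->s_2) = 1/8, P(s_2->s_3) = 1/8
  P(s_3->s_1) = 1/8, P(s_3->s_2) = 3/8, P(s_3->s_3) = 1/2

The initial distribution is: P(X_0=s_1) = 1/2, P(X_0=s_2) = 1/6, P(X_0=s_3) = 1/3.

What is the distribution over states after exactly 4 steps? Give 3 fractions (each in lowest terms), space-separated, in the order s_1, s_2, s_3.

Propagating the distribution step by step (d_{t+1} = d_t * P):
d_0 = (s_1=1/2, s_2=1/6, s_3=1/3)
  d_1[s_1] = 1/2*1/2 + 1/6*3/4 + 1/3*1/8 = 5/12
  d_1[s_2] = 1/2*1/8 + 1/6*1/8 + 1/3*3/8 = 5/24
  d_1[s_3] = 1/2*3/8 + 1/6*1/8 + 1/3*1/2 = 3/8
d_1 = (s_1=5/12, s_2=5/24, s_3=3/8)
  d_2[s_1] = 5/12*1/2 + 5/24*3/4 + 3/8*1/8 = 79/192
  d_2[s_2] = 5/12*1/8 + 5/24*1/8 + 3/8*3/8 = 7/32
  d_2[s_3] = 5/12*3/8 + 5/24*1/8 + 3/8*1/2 = 71/192
d_2 = (s_1=79/192, s_2=7/32, s_3=71/192)
  d_3[s_1] = 79/192*1/2 + 7/32*3/4 + 71/192*1/8 = 213/512
  d_3[s_2] = 79/192*1/8 + 7/32*1/8 + 71/192*3/8 = 167/768
  d_3[s_3] = 79/192*3/8 + 7/32*1/8 + 71/192*1/2 = 563/1536
d_3 = (s_1=213/512, s_2=167/768, s_3=563/1536)
  d_4[s_1] = 213/512*1/2 + 167/768*3/4 + 563/1536*1/8 = 5123/12288
  d_4[s_2] = 213/512*1/8 + 167/768*1/8 + 563/1536*3/8 = 1331/6144
  d_4[s_3] = 213/512*3/8 + 167/768*1/8 + 563/1536*1/2 = 1501/4096
d_4 = (s_1=5123/12288, s_2=1331/6144, s_3=1501/4096)

Answer: 5123/12288 1331/6144 1501/4096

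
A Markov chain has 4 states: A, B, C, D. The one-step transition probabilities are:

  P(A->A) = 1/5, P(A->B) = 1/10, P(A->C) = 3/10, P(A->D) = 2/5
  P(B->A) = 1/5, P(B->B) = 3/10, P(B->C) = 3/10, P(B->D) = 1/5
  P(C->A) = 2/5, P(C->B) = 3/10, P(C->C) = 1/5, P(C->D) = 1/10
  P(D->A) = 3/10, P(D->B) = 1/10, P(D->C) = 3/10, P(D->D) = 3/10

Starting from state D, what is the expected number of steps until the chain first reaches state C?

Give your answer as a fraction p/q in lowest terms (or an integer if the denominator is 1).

Answer: 10/3

Derivation:
Let h_i = expected steps to first reach C from state i.
Boundary: h_C = 0.
First-step equations for the other states:
  h_A = 1 + 1/5*h_A + 1/10*h_B + 3/10*h_C + 2/5*h_D
  h_B = 1 + 1/5*h_A + 3/10*h_B + 3/10*h_C + 1/5*h_D
  h_D = 1 + 3/10*h_A + 1/10*h_B + 3/10*h_C + 3/10*h_D

Substituting h_C = 0 and rearranging gives the linear system (I - Q) h = 1:
  [4/5, -1/10, -2/5] . (h_A, h_B, h_D) = 1
  [-1/5, 7/10, -1/5] . (h_A, h_B, h_D) = 1
  [-3/10, -1/10, 7/10] . (h_A, h_B, h_D) = 1

Solving yields:
  h_A = 10/3
  h_B = 10/3
  h_D = 10/3

Starting state is D, so the expected hitting time is h_D = 10/3.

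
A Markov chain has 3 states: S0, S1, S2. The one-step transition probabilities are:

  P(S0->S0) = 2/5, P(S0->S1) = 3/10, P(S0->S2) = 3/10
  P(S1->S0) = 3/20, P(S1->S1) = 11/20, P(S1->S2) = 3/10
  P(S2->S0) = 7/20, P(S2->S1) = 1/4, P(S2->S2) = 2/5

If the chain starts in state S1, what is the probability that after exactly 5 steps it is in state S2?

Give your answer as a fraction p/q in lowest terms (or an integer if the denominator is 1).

Computing P^5 by repeated multiplication:
P^1 =
  S0: [2/5, 3/10, 3/10]
  S1: [3/20, 11/20, 3/10]
  S2: [7/20, 1/4, 2/5]
P^2 =
  S0: [31/100, 9/25, 33/100]
  S1: [99/400, 169/400, 33/100]
  S2: [127/400, 137/400, 17/50]
P^3 =
  S0: [587/2000, 747/2000, 333/1000]
  S1: [2223/8000, 3113/8000, 333/1000]
  S2: [2379/8000, 2949/8000, 167/500]
P^4 =
  S0: [11599/40000, 15069/40000, 3333/10000]
  S1: [45771/160000, 60901/160000, 3333/10000]
  S2: [46583/160000, 60073/160000, 1667/5000]
P^5 =
  S0: [231323/800000, 302013/800000, 33333/100000]
  S1: [922167/3200000, 1211177/3200000, 33333/100000]
  S2: [926291/3200000, 1207021/3200000, 16667/50000]

(P^5)[S1 -> S2] = 33333/100000

Answer: 33333/100000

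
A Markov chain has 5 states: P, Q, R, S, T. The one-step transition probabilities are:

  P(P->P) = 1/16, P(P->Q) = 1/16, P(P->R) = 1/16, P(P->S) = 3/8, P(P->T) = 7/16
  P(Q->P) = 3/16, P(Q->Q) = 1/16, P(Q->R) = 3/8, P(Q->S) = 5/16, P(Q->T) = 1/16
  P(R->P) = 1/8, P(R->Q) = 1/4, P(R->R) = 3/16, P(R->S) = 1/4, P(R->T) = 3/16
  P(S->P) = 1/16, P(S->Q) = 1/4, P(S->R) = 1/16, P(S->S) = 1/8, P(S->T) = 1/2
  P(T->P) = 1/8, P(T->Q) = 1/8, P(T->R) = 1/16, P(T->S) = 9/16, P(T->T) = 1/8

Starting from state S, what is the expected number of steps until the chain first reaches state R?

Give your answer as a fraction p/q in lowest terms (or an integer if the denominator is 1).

Answer: 10544/1193

Derivation:
Let h_i = expected steps to first reach R from state i.
Boundary: h_R = 0.
First-step equations for the other states:
  h_P = 1 + 1/16*h_P + 1/16*h_Q + 1/16*h_R + 3/8*h_S + 7/16*h_T
  h_Q = 1 + 3/16*h_P + 1/16*h_Q + 3/8*h_R + 5/16*h_S + 1/16*h_T
  h_S = 1 + 1/16*h_P + 1/4*h_Q + 1/16*h_R + 1/8*h_S + 1/2*h_T
  h_T = 1 + 1/8*h_P + 1/8*h_Q + 1/16*h_R + 9/16*h_S + 1/8*h_T

Substituting h_R = 0 and rearranging gives the linear system (I - Q) h = 1:
  [15/16, -1/16, -3/8, -7/16] . (h_P, h_Q, h_S, h_T) = 1
  [-3/16, 15/16, -5/16, -1/16] . (h_P, h_Q, h_S, h_T) = 1
  [-1/16, -1/4, 7/8, -1/2] . (h_P, h_Q, h_S, h_T) = 1
  [-1/8, -1/8, -9/16, 7/8] . (h_P, h_Q, h_S, h_T) = 1

Solving yields:
  h_P = 11056/1193
  h_Q = 7720/1193
  h_S = 10544/1193
  h_T = 10824/1193

Starting state is S, so the expected hitting time is h_S = 10544/1193.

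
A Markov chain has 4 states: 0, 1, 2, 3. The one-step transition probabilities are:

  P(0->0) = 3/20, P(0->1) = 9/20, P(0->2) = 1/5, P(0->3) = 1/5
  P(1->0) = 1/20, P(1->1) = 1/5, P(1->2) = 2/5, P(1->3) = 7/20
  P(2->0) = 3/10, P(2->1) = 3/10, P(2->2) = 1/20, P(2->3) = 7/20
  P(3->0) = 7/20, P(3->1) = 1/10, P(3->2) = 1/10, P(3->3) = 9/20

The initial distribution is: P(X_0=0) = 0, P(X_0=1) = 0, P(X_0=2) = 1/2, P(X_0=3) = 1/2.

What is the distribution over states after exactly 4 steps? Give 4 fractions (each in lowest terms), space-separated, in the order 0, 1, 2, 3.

Propagating the distribution step by step (d_{t+1} = d_t * P):
d_0 = (0=0, 1=0, 2=1/2, 3=1/2)
  d_1[0] = 0*3/20 + 0*1/20 + 1/2*3/10 + 1/2*7/20 = 13/40
  d_1[1] = 0*9/20 + 0*1/5 + 1/2*3/10 + 1/2*1/10 = 1/5
  d_1[2] = 0*1/5 + 0*2/5 + 1/2*1/20 + 1/2*1/10 = 3/40
  d_1[3] = 0*1/5 + 0*7/20 + 1/2*7/20 + 1/2*9/20 = 2/5
d_1 = (0=13/40, 1=1/5, 2=3/40, 3=2/5)
  d_2[0] = 13/40*3/20 + 1/5*1/20 + 3/40*3/10 + 2/5*7/20 = 177/800
  d_2[1] = 13/40*9/20 + 1/5*1/5 + 3/40*3/10 + 2/5*1/10 = 199/800
  d_2[2] = 13/40*1/5 + 1/5*2/5 + 3/40*1/20 + 2/5*1/10 = 151/800
  d_2[3] = 13/40*1/5 + 1/5*7/20 + 3/40*7/20 + 2/5*9/20 = 273/800
d_2 = (0=177/800, 1=199/800, 2=151/800, 3=273/800)
  d_3[0] = 177/800*3/20 + 199/800*1/20 + 151/800*3/10 + 273/800*7/20 = 3547/16000
  d_3[1] = 177/800*9/20 + 199/800*1/5 + 151/800*3/10 + 273/800*1/10 = 3841/16000
  d_3[2] = 177/800*1/5 + 199/800*2/5 + 151/800*1/20 + 273/800*1/10 = 2997/16000
  d_3[3] = 177/800*1/5 + 199/800*7/20 + 151/800*7/20 + 273/800*9/20 = 1123/3200
d_3 = (0=3547/16000, 1=3841/16000, 2=2997/16000, 3=1123/3200)
  d_4[0] = 3547/16000*3/20 + 3841/16000*1/20 + 2997/16000*3/10 + 1123/3200*7/20 = 71769/320000
  d_4[1] = 3547/16000*9/20 + 3841/16000*1/5 + 2997/16000*3/10 + 1123/3200*1/10 = 76499/320000
  d_4[2] = 3547/16000*1/5 + 3841/16000*2/5 + 2997/16000*1/20 + 1123/3200*1/10 = 59143/320000
  d_4[3] = 3547/16000*1/5 + 3841/16000*7/20 + 2997/16000*7/20 + 1123/3200*9/20 = 112589/320000
d_4 = (0=71769/320000, 1=76499/320000, 2=59143/320000, 3=112589/320000)

Answer: 71769/320000 76499/320000 59143/320000 112589/320000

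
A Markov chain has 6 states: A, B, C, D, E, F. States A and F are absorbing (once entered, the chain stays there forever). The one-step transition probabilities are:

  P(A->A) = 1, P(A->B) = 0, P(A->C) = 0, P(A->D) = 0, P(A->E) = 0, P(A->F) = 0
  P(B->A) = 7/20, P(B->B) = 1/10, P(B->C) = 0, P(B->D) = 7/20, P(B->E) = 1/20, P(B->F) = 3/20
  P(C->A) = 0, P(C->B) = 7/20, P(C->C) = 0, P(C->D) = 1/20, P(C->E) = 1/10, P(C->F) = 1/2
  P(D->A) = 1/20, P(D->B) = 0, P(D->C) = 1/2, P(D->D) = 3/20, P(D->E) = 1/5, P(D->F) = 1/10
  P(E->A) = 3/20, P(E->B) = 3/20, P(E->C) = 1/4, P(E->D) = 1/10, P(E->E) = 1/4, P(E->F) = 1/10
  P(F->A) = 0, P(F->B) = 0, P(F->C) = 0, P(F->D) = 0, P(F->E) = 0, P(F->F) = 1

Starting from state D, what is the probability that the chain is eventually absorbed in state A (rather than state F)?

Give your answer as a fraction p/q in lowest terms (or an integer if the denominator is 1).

Answer: 4233/13985

Derivation:
Let a_i = P(absorbed in A | start in state i).
Boundary conditions: a_A = 1, a_F = 0.
For each transient state i, a_i = sum_j P(i->j) * a_j:
  a_B = 7/20*a_A + 1/10*a_B + 0*a_C + 7/20*a_D + 1/20*a_E + 3/20*a_F
  a_C = 0*a_A + 7/20*a_B + 0*a_C + 1/20*a_D + 1/10*a_E + 1/2*a_F
  a_D = 1/20*a_A + 0*a_B + 1/2*a_C + 3/20*a_D + 1/5*a_E + 1/10*a_F
  a_E = 3/20*a_A + 3/20*a_B + 1/4*a_C + 1/10*a_D + 1/4*a_E + 1/10*a_F

Substituting a_A = 1 and a_F = 0, rearrange to (I - Q) a = r where r[i] = P(i -> A):
  [9/10, 0, -7/20, -1/20] . (a_B, a_C, a_D, a_E) = 7/20
  [-7/20, 1, -1/20, -1/10] . (a_B, a_C, a_D, a_E) = 0
  [0, -1/2, 17/20, -1/5] . (a_B, a_C, a_D, a_E) = 1/20
  [-3/20, -1/4, -1/10, 3/4] . (a_B, a_C, a_D, a_E) = 3/20

Solving yields:
  a_B = 7417/13985
  a_C = 17028/69925
  a_D = 4233/13985
  a_E = 1196/2797

Starting state is D, so the absorption probability is a_D = 4233/13985.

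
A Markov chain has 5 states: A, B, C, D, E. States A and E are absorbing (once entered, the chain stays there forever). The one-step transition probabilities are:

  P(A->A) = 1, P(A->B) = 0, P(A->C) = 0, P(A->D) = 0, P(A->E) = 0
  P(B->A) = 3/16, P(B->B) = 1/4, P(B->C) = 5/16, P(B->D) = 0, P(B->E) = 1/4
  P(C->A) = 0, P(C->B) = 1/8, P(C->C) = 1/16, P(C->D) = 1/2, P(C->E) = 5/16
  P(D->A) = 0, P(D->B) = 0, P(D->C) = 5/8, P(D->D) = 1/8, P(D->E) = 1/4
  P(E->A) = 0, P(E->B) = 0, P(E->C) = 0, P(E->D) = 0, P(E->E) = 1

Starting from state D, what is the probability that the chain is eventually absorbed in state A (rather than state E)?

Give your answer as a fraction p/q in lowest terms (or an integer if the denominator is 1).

Let a_i = P(absorbed in A | start in state i).
Boundary conditions: a_A = 1, a_E = 0.
For each transient state i, a_i = sum_j P(i->j) * a_j:
  a_B = 3/16*a_A + 1/4*a_B + 5/16*a_C + 0*a_D + 1/4*a_E
  a_C = 0*a_A + 1/8*a_B + 1/16*a_C + 1/2*a_D + 5/16*a_E
  a_D = 0*a_A + 0*a_B + 5/8*a_C + 1/8*a_D + 1/4*a_E

Substituting a_A = 1 and a_E = 0, rearrange to (I - Q) a = r where r[i] = P(i -> A):
  [3/4, -5/16, 0] . (a_B, a_C, a_D) = 3/16
  [-1/8, 15/16, -1/2] . (a_B, a_C, a_D) = 0
  [0, -5/8, 7/8] . (a_B, a_C, a_D) = 0

Solving yields:
  a_B = 39/142
  a_C = 21/355
  a_D = 3/71

Starting state is D, so the absorption probability is a_D = 3/71.

Answer: 3/71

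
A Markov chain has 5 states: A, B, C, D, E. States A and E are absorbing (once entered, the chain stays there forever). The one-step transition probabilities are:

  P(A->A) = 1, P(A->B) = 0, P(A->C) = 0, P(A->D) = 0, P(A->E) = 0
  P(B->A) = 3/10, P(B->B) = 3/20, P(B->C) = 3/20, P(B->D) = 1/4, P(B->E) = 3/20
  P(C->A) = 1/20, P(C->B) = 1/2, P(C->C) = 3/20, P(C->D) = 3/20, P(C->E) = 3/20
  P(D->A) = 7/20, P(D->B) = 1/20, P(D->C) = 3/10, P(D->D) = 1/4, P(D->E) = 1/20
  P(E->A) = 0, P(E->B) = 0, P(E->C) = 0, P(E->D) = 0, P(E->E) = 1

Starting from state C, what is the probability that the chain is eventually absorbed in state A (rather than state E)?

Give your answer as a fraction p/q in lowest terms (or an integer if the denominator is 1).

Let a_i = P(absorbed in A | start in state i).
Boundary conditions: a_A = 1, a_E = 0.
For each transient state i, a_i = sum_j P(i->j) * a_j:
  a_B = 3/10*a_A + 3/20*a_B + 3/20*a_C + 1/4*a_D + 3/20*a_E
  a_C = 1/20*a_A + 1/2*a_B + 3/20*a_C + 3/20*a_D + 3/20*a_E
  a_D = 7/20*a_A + 1/20*a_B + 3/10*a_C + 1/4*a_D + 1/20*a_E

Substituting a_A = 1 and a_E = 0, rearrange to (I - Q) a = r where r[i] = P(i -> A):
  [17/20, -3/20, -1/4] . (a_B, a_C, a_D) = 3/10
  [-1/2, 17/20, -3/20] . (a_B, a_C, a_D) = 1/20
  [-1/20, -3/10, 3/4] . (a_B, a_C, a_D) = 7/20

Solving yields:
  a_B = 431/637
  a_C = 375/637
  a_D = 68/91

Starting state is C, so the absorption probability is a_C = 375/637.

Answer: 375/637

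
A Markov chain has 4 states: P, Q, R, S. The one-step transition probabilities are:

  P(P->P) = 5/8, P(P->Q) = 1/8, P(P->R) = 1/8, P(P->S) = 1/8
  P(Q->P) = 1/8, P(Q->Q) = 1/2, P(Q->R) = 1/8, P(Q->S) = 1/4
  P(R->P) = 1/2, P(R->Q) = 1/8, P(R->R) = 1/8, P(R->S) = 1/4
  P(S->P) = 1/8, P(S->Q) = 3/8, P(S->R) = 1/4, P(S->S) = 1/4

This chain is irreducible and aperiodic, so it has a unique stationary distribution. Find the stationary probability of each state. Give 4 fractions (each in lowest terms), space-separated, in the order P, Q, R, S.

The stationary distribution satisfies pi = pi * P, i.e.:
  pi_P = 5/8*pi_P + 1/8*pi_Q + 1/2*pi_R + 1/8*pi_S
  pi_Q = 1/8*pi_P + 1/2*pi_Q + 1/8*pi_R + 3/8*pi_S
  pi_R = 1/8*pi_P + 1/8*pi_Q + 1/8*pi_R + 1/4*pi_S
  pi_S = 1/8*pi_P + 1/4*pi_Q + 1/4*pi_R + 1/4*pi_S
with normalization: pi_P + pi_Q + pi_R + pi_S = 1.

Using the first 3 balance equations plus normalization, the linear system A*pi = b is:
  [-3/8, 1/8, 1/2, 1/8] . pi = 0
  [1/8, -1/2, 1/8, 3/8] . pi = 0
  [1/8, 1/8, -7/8, 1/4] . pi = 0
  [1, 1, 1, 1] . pi = 1

Solving yields:
  pi_P = 94/259
  pi_Q = 73/259
  pi_R = 39/259
  pi_S = 53/259

Verification (pi * P):
  94/259*5/8 + 73/259*1/8 + 39/259*1/2 + 53/259*1/8 = 94/259 = pi_P  (ok)
  94/259*1/8 + 73/259*1/2 + 39/259*1/8 + 53/259*3/8 = 73/259 = pi_Q  (ok)
  94/259*1/8 + 73/259*1/8 + 39/259*1/8 + 53/259*1/4 = 39/259 = pi_R  (ok)
  94/259*1/8 + 73/259*1/4 + 39/259*1/4 + 53/259*1/4 = 53/259 = pi_S  (ok)

Answer: 94/259 73/259 39/259 53/259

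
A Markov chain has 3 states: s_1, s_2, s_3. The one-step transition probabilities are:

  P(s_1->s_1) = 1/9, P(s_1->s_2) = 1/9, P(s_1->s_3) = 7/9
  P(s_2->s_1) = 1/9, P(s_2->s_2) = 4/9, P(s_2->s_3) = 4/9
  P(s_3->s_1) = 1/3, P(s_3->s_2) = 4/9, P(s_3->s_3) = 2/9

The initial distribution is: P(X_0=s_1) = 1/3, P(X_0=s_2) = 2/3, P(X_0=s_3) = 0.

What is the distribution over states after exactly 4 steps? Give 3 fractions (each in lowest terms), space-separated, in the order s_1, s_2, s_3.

Answer: 1375/6561 833/2187 2687/6561

Derivation:
Propagating the distribution step by step (d_{t+1} = d_t * P):
d_0 = (s_1=1/3, s_2=2/3, s_3=0)
  d_1[s_1] = 1/3*1/9 + 2/3*1/9 + 0*1/3 = 1/9
  d_1[s_2] = 1/3*1/9 + 2/3*4/9 + 0*4/9 = 1/3
  d_1[s_3] = 1/3*7/9 + 2/3*4/9 + 0*2/9 = 5/9
d_1 = (s_1=1/9, s_2=1/3, s_3=5/9)
  d_2[s_1] = 1/9*1/9 + 1/3*1/9 + 5/9*1/3 = 19/81
  d_2[s_2] = 1/9*1/9 + 1/3*4/9 + 5/9*4/9 = 11/27
  d_2[s_3] = 1/9*7/9 + 1/3*4/9 + 5/9*2/9 = 29/81
d_2 = (s_1=19/81, s_2=11/27, s_3=29/81)
  d_3[s_1] = 19/81*1/9 + 11/27*1/9 + 29/81*1/3 = 139/729
  d_3[s_2] = 19/81*1/9 + 11/27*4/9 + 29/81*4/9 = 89/243
  d_3[s_3] = 19/81*7/9 + 11/27*4/9 + 29/81*2/9 = 323/729
d_3 = (s_1=139/729, s_2=89/243, s_3=323/729)
  d_4[s_1] = 139/729*1/9 + 89/243*1/9 + 323/729*1/3 = 1375/6561
  d_4[s_2] = 139/729*1/9 + 89/243*4/9 + 323/729*4/9 = 833/2187
  d_4[s_3] = 139/729*7/9 + 89/243*4/9 + 323/729*2/9 = 2687/6561
d_4 = (s_1=1375/6561, s_2=833/2187, s_3=2687/6561)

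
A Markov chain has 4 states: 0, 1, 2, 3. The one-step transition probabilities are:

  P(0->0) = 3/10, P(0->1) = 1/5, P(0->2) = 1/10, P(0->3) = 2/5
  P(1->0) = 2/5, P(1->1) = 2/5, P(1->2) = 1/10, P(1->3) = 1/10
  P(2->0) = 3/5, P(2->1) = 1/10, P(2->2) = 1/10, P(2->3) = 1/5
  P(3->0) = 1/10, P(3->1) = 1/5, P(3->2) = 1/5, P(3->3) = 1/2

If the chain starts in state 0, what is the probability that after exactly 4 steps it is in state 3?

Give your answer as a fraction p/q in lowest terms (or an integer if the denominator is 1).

Computing P^4 by repeated multiplication:
P^1 =
  0: [3/10, 1/5, 1/10, 2/5]
  1: [2/5, 2/5, 1/10, 1/10]
  2: [3/5, 1/10, 1/10, 1/5]
  3: [1/10, 1/5, 1/5, 1/2]
P^2 =
  0: [27/100, 23/100, 7/50, 9/25]
  1: [7/20, 27/100, 11/100, 27/100]
  2: [3/10, 21/100, 3/25, 37/100]
  3: [7/25, 11/50, 3/20, 7/20]
P^3 =
  0: [293/1000, 29/125, 17/125, 339/1000]
  1: [153/500, 243/1000, 127/1000, 81/250]
  2: [283/1000, 23/100, 137/1000, 7/20]
  3: [297/1000, 229/1000, 27/200, 339/1000]
P^4 =
  0: [1481/5000, 291/1250, 1339/10000, 3371/10000]
  1: [186/625, 2359/10000, 331/2500, 3341/10000]
  2: [2941/10000, 2323/10000, 27/200, 1693/5000]
  3: [739/2500, 2323/10000, 1339/10000, 1691/5000]

(P^4)[0 -> 3] = 3371/10000

Answer: 3371/10000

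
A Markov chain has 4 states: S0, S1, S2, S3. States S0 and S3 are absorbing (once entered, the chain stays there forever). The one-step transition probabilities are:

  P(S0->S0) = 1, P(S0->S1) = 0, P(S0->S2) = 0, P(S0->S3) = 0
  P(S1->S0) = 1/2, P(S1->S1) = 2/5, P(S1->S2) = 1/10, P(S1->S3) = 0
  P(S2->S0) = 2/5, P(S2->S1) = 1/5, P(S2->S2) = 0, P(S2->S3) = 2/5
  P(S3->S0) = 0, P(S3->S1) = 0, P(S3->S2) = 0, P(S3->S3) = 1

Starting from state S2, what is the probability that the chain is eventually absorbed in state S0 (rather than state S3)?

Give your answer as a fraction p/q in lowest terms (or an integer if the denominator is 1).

Let a_i = P(absorbed in S0 | start in state i).
Boundary conditions: a_S0 = 1, a_S3 = 0.
For each transient state i, a_i = sum_j P(i->j) * a_j:
  a_S1 = 1/2*a_S0 + 2/5*a_S1 + 1/10*a_S2 + 0*a_S3
  a_S2 = 2/5*a_S0 + 1/5*a_S1 + 0*a_S2 + 2/5*a_S3

Substituting a_S0 = 1 and a_S3 = 0, rearrange to (I - Q) a = r where r[i] = P(i -> S0):
  [3/5, -1/10] . (a_S1, a_S2) = 1/2
  [-1/5, 1] . (a_S1, a_S2) = 2/5

Solving yields:
  a_S1 = 27/29
  a_S2 = 17/29

Starting state is S2, so the absorption probability is a_S2 = 17/29.

Answer: 17/29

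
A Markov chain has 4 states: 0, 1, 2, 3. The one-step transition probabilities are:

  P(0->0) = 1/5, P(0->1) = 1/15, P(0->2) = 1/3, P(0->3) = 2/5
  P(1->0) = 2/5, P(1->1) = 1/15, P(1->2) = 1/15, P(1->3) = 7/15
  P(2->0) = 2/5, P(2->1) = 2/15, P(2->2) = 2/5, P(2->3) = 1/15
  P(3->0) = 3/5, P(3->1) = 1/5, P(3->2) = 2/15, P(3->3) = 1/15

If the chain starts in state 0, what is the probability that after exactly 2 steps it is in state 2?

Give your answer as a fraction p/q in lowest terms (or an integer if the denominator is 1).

Computing P^2 by repeated multiplication:
P^1 =
  0: [1/5, 1/15, 1/3, 2/5]
  1: [2/5, 1/15, 1/15, 7/15]
  2: [2/5, 2/15, 2/5, 1/15]
  3: [3/5, 1/5, 2/15, 1/15]
P^2 =
  0: [11/25, 32/225, 58/225, 4/25]
  1: [31/75, 2/15, 17/75, 17/75]
  2: [1/3, 23/225, 14/45, 19/75]
  3: [22/75, 19/225, 62/225, 26/75]

(P^2)[0 -> 2] = 58/225

Answer: 58/225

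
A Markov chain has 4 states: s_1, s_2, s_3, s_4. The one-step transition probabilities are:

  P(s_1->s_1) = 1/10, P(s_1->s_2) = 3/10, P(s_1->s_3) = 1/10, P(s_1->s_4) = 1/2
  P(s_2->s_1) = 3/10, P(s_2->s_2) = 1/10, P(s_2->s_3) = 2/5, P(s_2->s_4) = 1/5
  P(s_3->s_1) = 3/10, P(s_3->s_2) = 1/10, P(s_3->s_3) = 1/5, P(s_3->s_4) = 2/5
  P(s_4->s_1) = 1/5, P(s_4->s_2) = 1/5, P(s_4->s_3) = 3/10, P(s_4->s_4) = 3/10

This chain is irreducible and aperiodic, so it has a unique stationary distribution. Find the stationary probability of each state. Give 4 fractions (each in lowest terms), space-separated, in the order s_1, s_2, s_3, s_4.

The stationary distribution satisfies pi = pi * P, i.e.:
  pi_s_1 = 1/10*pi_s_1 + 3/10*pi_s_2 + 3/10*pi_s_3 + 1/5*pi_s_4
  pi_s_2 = 3/10*pi_s_1 + 1/10*pi_s_2 + 1/10*pi_s_3 + 1/5*pi_s_4
  pi_s_3 = 1/10*pi_s_1 + 2/5*pi_s_2 + 1/5*pi_s_3 + 3/10*pi_s_4
  pi_s_4 = 1/2*pi_s_1 + 1/5*pi_s_2 + 2/5*pi_s_3 + 3/10*pi_s_4
with normalization: pi_s_1 + pi_s_2 + pi_s_3 + pi_s_4 = 1.

Using the first 3 balance equations plus normalization, the linear system A*pi = b is:
  [-9/10, 3/10, 3/10, 1/5] . pi = 0
  [3/10, -9/10, 1/10, 1/5] . pi = 0
  [1/10, 2/5, -4/5, 3/10] . pi = 0
  [1, 1, 1, 1] . pi = 1

Solving yields:
  pi_s_1 = 149/675
  pi_s_2 = 121/675
  pi_s_3 = 56/225
  pi_s_4 = 79/225

Verification (pi * P):
  149/675*1/10 + 121/675*3/10 + 56/225*3/10 + 79/225*1/5 = 149/675 = pi_s_1  (ok)
  149/675*3/10 + 121/675*1/10 + 56/225*1/10 + 79/225*1/5 = 121/675 = pi_s_2  (ok)
  149/675*1/10 + 121/675*2/5 + 56/225*1/5 + 79/225*3/10 = 56/225 = pi_s_3  (ok)
  149/675*1/2 + 121/675*1/5 + 56/225*2/5 + 79/225*3/10 = 79/225 = pi_s_4  (ok)

Answer: 149/675 121/675 56/225 79/225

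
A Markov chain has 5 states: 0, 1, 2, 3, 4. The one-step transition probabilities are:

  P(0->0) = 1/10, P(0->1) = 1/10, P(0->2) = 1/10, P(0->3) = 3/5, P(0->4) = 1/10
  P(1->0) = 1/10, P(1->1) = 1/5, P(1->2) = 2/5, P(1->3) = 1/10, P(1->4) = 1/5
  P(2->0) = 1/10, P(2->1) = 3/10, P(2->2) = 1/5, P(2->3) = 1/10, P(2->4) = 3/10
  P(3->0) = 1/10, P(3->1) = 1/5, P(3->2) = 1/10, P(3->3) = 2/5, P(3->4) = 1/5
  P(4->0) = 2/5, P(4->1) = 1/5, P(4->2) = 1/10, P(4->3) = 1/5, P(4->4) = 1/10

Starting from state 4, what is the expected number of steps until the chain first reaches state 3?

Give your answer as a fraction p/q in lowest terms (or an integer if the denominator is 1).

Answer: 2190/551

Derivation:
Let h_i = expected steps to first reach 3 from state i.
Boundary: h_3 = 0.
First-step equations for the other states:
  h_0 = 1 + 1/10*h_0 + 1/10*h_1 + 1/10*h_2 + 3/5*h_3 + 1/10*h_4
  h_1 = 1 + 1/10*h_0 + 1/5*h_1 + 2/5*h_2 + 1/10*h_3 + 1/5*h_4
  h_2 = 1 + 1/10*h_0 + 3/10*h_1 + 1/5*h_2 + 1/10*h_3 + 3/10*h_4
  h_4 = 1 + 2/5*h_0 + 1/5*h_1 + 1/10*h_2 + 1/5*h_3 + 1/10*h_4

Substituting h_3 = 0 and rearranging gives the linear system (I - Q) h = 1:
  [9/10, -1/10, -1/10, -1/10] . (h_0, h_1, h_2, h_4) = 1
  [-1/10, 4/5, -2/5, -1/5] . (h_0, h_1, h_2, h_4) = 1
  [-1/10, -3/10, 4/5, -3/10] . (h_0, h_1, h_2, h_4) = 1
  [-2/5, -1/5, -1/10, 9/10] . (h_0, h_1, h_2, h_4) = 1

Solving yields:
  h_0 = 1470/551
  h_1 = 2790/551
  h_2 = 2740/551
  h_4 = 2190/551

Starting state is 4, so the expected hitting time is h_4 = 2190/551.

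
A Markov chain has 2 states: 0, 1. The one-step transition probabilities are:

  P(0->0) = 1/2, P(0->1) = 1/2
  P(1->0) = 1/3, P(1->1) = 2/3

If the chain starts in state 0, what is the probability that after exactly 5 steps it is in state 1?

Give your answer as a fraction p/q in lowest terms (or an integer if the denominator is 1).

Answer: 1555/2592

Derivation:
Computing P^5 by repeated multiplication:
P^1 =
  0: [1/2, 1/2]
  1: [1/3, 2/3]
P^2 =
  0: [5/12, 7/12]
  1: [7/18, 11/18]
P^3 =
  0: [29/72, 43/72]
  1: [43/108, 65/108]
P^4 =
  0: [173/432, 259/432]
  1: [259/648, 389/648]
P^5 =
  0: [1037/2592, 1555/2592]
  1: [1555/3888, 2333/3888]

(P^5)[0 -> 1] = 1555/2592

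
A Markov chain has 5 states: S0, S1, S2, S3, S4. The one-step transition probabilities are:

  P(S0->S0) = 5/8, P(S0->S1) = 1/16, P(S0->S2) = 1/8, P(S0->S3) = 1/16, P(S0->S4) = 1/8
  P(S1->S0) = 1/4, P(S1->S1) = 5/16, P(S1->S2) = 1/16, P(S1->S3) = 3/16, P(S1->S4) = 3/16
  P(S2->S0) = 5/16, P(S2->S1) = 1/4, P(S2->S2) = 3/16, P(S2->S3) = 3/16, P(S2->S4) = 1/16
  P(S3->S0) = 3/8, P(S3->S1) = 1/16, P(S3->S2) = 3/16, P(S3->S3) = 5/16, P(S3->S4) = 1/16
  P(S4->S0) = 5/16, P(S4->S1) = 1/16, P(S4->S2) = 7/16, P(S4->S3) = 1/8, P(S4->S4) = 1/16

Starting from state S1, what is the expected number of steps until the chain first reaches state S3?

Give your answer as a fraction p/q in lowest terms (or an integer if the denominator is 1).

Let h_i = expected steps to first reach S3 from state i.
Boundary: h_S3 = 0.
First-step equations for the other states:
  h_S0 = 1 + 5/8*h_S0 + 1/16*h_S1 + 1/8*h_S2 + 1/16*h_S3 + 1/8*h_S4
  h_S1 = 1 + 1/4*h_S0 + 5/16*h_S1 + 1/16*h_S2 + 3/16*h_S3 + 3/16*h_S4
  h_S2 = 1 + 5/16*h_S0 + 1/4*h_S1 + 3/16*h_S2 + 3/16*h_S3 + 1/16*h_S4
  h_S4 = 1 + 5/16*h_S0 + 1/16*h_S1 + 7/16*h_S2 + 1/8*h_S3 + 1/16*h_S4

Substituting h_S3 = 0 and rearranging gives the linear system (I - Q) h = 1:
  [3/8, -1/16, -1/8, -1/8] . (h_S0, h_S1, h_S2, h_S4) = 1
  [-1/4, 11/16, -1/16, -3/16] . (h_S0, h_S1, h_S2, h_S4) = 1
  [-5/16, -1/4, 13/16, -1/16] . (h_S0, h_S1, h_S2, h_S4) = 1
  [-5/16, -1/16, -7/16, 15/16] . (h_S0, h_S1, h_S2, h_S4) = 1

Solving yields:
  h_S0 = 6312/667
  h_S1 = 5288/667
  h_S2 = 5310/667
  h_S4 = 5646/667

Starting state is S1, so the expected hitting time is h_S1 = 5288/667.

Answer: 5288/667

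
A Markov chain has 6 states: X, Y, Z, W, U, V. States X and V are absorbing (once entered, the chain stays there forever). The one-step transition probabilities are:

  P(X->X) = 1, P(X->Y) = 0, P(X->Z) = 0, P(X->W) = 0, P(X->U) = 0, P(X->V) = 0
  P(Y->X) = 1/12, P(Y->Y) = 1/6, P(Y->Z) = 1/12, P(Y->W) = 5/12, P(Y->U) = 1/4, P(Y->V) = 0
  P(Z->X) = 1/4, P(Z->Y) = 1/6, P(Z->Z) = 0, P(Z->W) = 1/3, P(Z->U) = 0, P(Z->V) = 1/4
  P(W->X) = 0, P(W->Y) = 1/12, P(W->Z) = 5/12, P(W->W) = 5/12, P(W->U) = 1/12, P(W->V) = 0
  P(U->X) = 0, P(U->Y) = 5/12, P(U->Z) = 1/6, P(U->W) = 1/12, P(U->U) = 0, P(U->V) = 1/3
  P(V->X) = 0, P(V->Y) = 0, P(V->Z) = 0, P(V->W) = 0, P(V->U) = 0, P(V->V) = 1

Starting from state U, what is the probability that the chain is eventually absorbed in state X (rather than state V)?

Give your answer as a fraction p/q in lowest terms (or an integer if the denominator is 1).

Let a_i = P(absorbed in X | start in state i).
Boundary conditions: a_X = 1, a_V = 0.
For each transient state i, a_i = sum_j P(i->j) * a_j:
  a_Y = 1/12*a_X + 1/6*a_Y + 1/12*a_Z + 5/12*a_W + 1/4*a_U + 0*a_V
  a_Z = 1/4*a_X + 1/6*a_Y + 0*a_Z + 1/3*a_W + 0*a_U + 1/4*a_V
  a_W = 0*a_X + 1/12*a_Y + 5/12*a_Z + 5/12*a_W + 1/12*a_U + 0*a_V
  a_U = 0*a_X + 5/12*a_Y + 1/6*a_Z + 1/12*a_W + 0*a_U + 1/3*a_V

Substituting a_X = 1 and a_V = 0, rearrange to (I - Q) a = r where r[i] = P(i -> X):
  [5/6, -1/12, -5/12, -1/4] . (a_Y, a_Z, a_W, a_U) = 1/12
  [-1/6, 1, -1/3, 0] . (a_Y, a_Z, a_W, a_U) = 1/4
  [-1/12, -5/12, 7/12, -1/12] . (a_Y, a_Z, a_W, a_U) = 0
  [-5/12, -1/6, -1/12, 1] . (a_Y, a_Z, a_W, a_U) = 0

Solving yields:
  a_Y = 1049/2236
  a_Z = 165/344
  a_W = 254/559
  a_U = 1401/4472

Starting state is U, so the absorption probability is a_U = 1401/4472.

Answer: 1401/4472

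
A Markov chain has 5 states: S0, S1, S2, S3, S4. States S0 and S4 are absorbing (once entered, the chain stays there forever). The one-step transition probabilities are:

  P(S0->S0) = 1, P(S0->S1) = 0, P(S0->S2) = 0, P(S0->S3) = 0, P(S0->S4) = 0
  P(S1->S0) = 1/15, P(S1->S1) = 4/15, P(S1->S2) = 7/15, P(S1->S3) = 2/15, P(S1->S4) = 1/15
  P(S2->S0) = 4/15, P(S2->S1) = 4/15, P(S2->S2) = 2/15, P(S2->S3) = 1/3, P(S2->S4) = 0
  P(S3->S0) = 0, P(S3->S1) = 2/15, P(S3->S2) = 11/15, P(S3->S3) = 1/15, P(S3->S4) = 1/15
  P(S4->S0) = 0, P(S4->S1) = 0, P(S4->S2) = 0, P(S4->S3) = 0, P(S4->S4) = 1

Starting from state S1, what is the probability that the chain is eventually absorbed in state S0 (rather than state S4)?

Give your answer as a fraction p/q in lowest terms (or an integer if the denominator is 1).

Answer: 607/795

Derivation:
Let a_i = P(absorbed in S0 | start in state i).
Boundary conditions: a_S0 = 1, a_S4 = 0.
For each transient state i, a_i = sum_j P(i->j) * a_j:
  a_S1 = 1/15*a_S0 + 4/15*a_S1 + 7/15*a_S2 + 2/15*a_S3 + 1/15*a_S4
  a_S2 = 4/15*a_S0 + 4/15*a_S1 + 2/15*a_S2 + 1/3*a_S3 + 0*a_S4
  a_S3 = 0*a_S0 + 2/15*a_S1 + 11/15*a_S2 + 1/15*a_S3 + 1/15*a_S4

Substituting a_S0 = 1 and a_S4 = 0, rearrange to (I - Q) a = r where r[i] = P(i -> S0):
  [11/15, -7/15, -2/15] . (a_S1, a_S2, a_S3) = 1/15
  [-4/15, 13/15, -1/3] . (a_S1, a_S2, a_S3) = 4/15
  [-2/15, -11/15, 14/15] . (a_S1, a_S2, a_S3) = 0

Solving yields:
  a_S1 = 607/795
  a_S2 = 222/265
  a_S3 = 122/159

Starting state is S1, so the absorption probability is a_S1 = 607/795.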